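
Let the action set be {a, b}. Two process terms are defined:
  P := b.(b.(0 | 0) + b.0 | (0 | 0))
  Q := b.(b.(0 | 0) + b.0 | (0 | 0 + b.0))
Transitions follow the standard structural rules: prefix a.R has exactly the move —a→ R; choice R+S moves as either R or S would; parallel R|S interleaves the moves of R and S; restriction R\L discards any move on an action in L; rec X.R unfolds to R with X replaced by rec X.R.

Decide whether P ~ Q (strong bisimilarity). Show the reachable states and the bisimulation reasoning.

not bisimilar

LTS(P): 4 reachable states
  s0 = b.(b.(0 | 0) + b.0 | (0 | 0)) has moves ··b··> s1
  s1 = b.(0 | 0) + b.0 | (0 | 0) has moves ··b··> s2, ··b··> s3
  s2 = 0 | (0 | 0) has moves stopped
  s3 = 0 | 0 has moves stopped
LTS(Q): 5 reachable states
  t0 = b.(b.(0 | 0) + b.0 | (0 | 0 + b.0)) has moves ··b··> t1
  t1 = b.(0 | 0) + b.0 | (0 | 0 + b.0) has moves ··b··> t2, ··b··> t3, ··b··> t4
  t2 = 0 | (0 | 0 + b.0) has moves ··b··> t3
  t3 = 0 | 0 has moves stopped
  t4 = b.0 | 0 has moves ··b··> t3
Bisimilarity quotient blocks:
  B0 = {s0}
  B1 = {s1, t2, t4}
  B2 = {s2, s3, t3}
  B3 = {t0}
  B4 = {t1}
s0 ∈ B0, t0 ∈ B3 → different blocks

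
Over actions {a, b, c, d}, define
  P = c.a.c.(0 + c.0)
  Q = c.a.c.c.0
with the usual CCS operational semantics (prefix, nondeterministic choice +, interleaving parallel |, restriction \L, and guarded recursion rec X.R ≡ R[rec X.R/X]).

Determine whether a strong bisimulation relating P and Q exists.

P ~ Q

P's transition system — 5 states:
  m0 = c.a.c.(0 + c.0) → ··c··> m1
  m1 = a.c.(0 + c.0) → ··a··> m2
  m2 = c.(0 + c.0) → ··c··> m3
  m3 = 0 + c.0 → ··c··> m4
  m4 = 0 → deadlocked
Q's transition system — 5 states:
  n0 = c.a.c.c.0 → ··c··> n1
  n1 = a.c.c.0 → ··a··> n2
  n2 = c.c.0 → ··c··> n3
  n3 = c.0 → ··c··> n4
  n4 = 0 → deadlocked
Partition-refinement fixed point:
  B0 = {m0, n0}
  B1 = {m1, n1}
  B2 = {m2, n2}
  B3 = {m3, n3}
  B4 = {m4, n4}
m0 ∈ B0, n0 ∈ B0 → same block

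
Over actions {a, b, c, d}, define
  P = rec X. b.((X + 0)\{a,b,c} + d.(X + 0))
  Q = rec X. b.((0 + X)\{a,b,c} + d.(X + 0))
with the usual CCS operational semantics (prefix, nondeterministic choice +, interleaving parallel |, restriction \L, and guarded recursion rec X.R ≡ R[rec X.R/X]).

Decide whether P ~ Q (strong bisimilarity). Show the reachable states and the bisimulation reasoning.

YES

LTS(P): 3 reachable states
  p0 = rec X. b.((X + 0)\{a,b,c} + d.(X + 0)) has moves --b--▸ p1
  p1 = ((rec X. b.((X + 0)\{a,b,c} + d.(X + 0))) + 0)\{a,b,c} + d.((rec X. b.((X + 0)\{a,b,c} + d.(X + 0))) + 0) has moves --d--▸ p2
  p2 = (rec X. b.((X + 0)\{a,b,c} + d.(X + 0))) + 0 has moves --b--▸ p1
LTS(Q): 3 reachable states
  q0 = rec X. b.((0 + X)\{a,b,c} + d.(X + 0)) has moves --b--▸ q1
  q1 = (0 + (rec X. b.((0 + X)\{a,b,c} + d.(X + 0))))\{a,b,c} + d.((rec X. b.((0 + X)\{a,b,c} + d.(X + 0))) + 0) has moves --d--▸ q2
  q2 = (rec X. b.((0 + X)\{a,b,c} + d.(X + 0))) + 0 has moves --b--▸ q1
Bisimilarity quotient blocks:
  B0 = {p0, p2, q0, q2}
  B1 = {p1, q1}
p0 ∈ B0, q0 ∈ B0 → same block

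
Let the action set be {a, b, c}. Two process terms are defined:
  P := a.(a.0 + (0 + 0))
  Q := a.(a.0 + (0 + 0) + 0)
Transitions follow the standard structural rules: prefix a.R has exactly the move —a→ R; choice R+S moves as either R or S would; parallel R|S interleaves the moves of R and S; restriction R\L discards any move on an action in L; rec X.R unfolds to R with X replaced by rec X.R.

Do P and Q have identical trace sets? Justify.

traces(P) = traces(Q)

P's transition system — 3 states:
  m0 = a.(a.0 + (0 + 0)) has moves ··a··> m1
  m1 = a.0 + (0 + 0) has moves ··a··> m2
  m2 = 0 has moves ·
Q's transition system — 3 states:
  n0 = a.(a.0 + (0 + 0) + 0) has moves ··a··> n1
  n1 = a.0 + (0 + 0) + 0 has moves ··a··> n2
  n2 = 0 has moves ·
Coarsest stable partition (strong bisimilarity classes):
  B0 = {m0, n0}
  B1 = {m1, n1}
  B2 = {m2, n2}
m0 ∈ B0, n0 ∈ B0 → same block
Bisimilar ⇒ trace-equivalent.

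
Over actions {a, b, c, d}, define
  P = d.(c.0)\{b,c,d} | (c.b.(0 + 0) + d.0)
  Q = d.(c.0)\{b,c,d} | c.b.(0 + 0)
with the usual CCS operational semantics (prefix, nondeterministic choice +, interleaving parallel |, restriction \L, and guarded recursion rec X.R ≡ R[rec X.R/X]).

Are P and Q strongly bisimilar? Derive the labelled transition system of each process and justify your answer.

NO

LTS(P): 8 reachable states
  p0 = d.(c.0)\{b,c,d} | (c.b.(0 + 0) + d.0) has moves -c-> p1, -d-> p2, -d-> p3
  p1 = d.(c.0)\{b,c,d} | b.(0 + 0) has moves -b-> p4, -d-> p5
  p2 = (c.0)\{b,c,d} | (c.b.(0 + 0) + d.0) has moves -c-> p5, -d-> p6
  p3 = d.(c.0)\{b,c,d} | 0 has moves -d-> p6
  p4 = d.(c.0)\{b,c,d} | (0 + 0) has moves -d-> p7
  p5 = (c.0)\{b,c,d} | b.(0 + 0) has moves -b-> p7
  p6 = (c.0)\{b,c,d} | 0 has moves ∅
  p7 = (c.0)\{b,c,d} | (0 + 0) has moves ∅
LTS(Q): 6 reachable states
  q0 = d.(c.0)\{b,c,d} | c.b.(0 + 0) has moves -c-> q1, -d-> q2
  q1 = d.(c.0)\{b,c,d} | b.(0 + 0) has moves -b-> q3, -d-> q4
  q2 = (c.0)\{b,c,d} | c.b.(0 + 0) has moves -c-> q4
  q3 = d.(c.0)\{b,c,d} | (0 + 0) has moves -d-> q5
  q4 = (c.0)\{b,c,d} | b.(0 + 0) has moves -b-> q5
  q5 = (c.0)\{b,c,d} | (0 + 0) has moves ∅
Coarsest stable partition (strong bisimilarity classes):
  B0 = {p0}
  B1 = {p2}
  B2 = {p6, p7, q5}
  B3 = {p5, q4}
  B4 = {p3, p4, q3}
  B5 = {p1, q1}
  B6 = {q0}
  B7 = {q2}
p0 ∈ B0, q0 ∈ B6 → different blocks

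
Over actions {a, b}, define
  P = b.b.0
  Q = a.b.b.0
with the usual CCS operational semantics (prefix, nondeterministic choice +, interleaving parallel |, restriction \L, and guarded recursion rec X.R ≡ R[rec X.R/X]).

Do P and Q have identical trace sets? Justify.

NO — witness ⟨b⟩

P's transition system — 3 states:
  u0 = b.b.0 → —b→ u1
  u1 = b.0 → —b→ u2
  u2 = 0 → ·
Q's transition system — 4 states:
  v0 = a.b.b.0 → —a→ v1
  v1 = b.b.0 → —b→ v2
  v2 = b.0 → —b→ v3
  v3 = 0 → ·
Executing b from P (initial set {u0}):
  after b @ step 1: {u1}
  — P admits the full trace.
Executing b from Q (initial set {v0}):
  after b @ step 1: no successor for Q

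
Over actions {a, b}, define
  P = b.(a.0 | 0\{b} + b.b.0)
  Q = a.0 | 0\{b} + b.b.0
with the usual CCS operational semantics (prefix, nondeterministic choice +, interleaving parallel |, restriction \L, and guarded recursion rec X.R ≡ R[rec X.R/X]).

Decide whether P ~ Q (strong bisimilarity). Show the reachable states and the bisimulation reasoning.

not bisimilar

P's transition system — 5 states:
  p0 = b.(a.0 | 0\{b} + b.b.0) → -b-> p1
  p1 = a.0 | 0\{b} + b.b.0 → -a-> p2, -b-> p3
  p2 = 0 | 0\{b} → ·
  p3 = b.0 → -b-> p4
  p4 = 0 → ·
Q's transition system — 4 states:
  q0 = a.0 | 0\{b} + b.b.0 → -a-> q1, -b-> q2
  q1 = 0 | 0\{b} → ·
  q2 = b.0 → -b-> q3
  q3 = 0 → ·
Coarsest stable partition (strong bisimilarity classes):
  B0 = {p0}
  B1 = {p1, q0}
  B2 = {p2, p4, q1, q3}
  B3 = {p3, q2}
p0 ∈ B0, q0 ∈ B1 → different blocks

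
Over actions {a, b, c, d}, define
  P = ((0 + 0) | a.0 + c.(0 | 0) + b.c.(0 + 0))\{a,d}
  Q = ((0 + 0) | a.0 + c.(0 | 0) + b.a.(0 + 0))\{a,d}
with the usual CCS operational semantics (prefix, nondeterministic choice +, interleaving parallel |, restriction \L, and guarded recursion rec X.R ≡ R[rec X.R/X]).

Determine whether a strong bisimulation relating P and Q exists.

P's transition system — 4 states:
  m0 = ((0 + 0) | a.0 + c.(0 | 0) + b.c.(0 + 0))\{a,d} has moves =b=> m1, =c=> m2
  m1 = (c.(0 + 0))\{a,d} has moves =c=> m3
  m2 = (0 | 0)\{a,d} has moves (no moves)
  m3 = (0 + 0)\{a,d} has moves (no moves)
Q's transition system — 3 states:
  n0 = ((0 + 0) | a.0 + c.(0 | 0) + b.a.(0 + 0))\{a,d} has moves =b=> n1, =c=> n2
  n1 = (a.(0 + 0))\{a,d} has moves (no moves)
  n2 = (0 | 0)\{a,d} has moves (no moves)
Coarsest stable partition (strong bisimilarity classes):
  B0 = {m0}
  B1 = {m1}
  B2 = {m2, m3, n1, n2}
  B3 = {n0}
m0 ∈ B0, n0 ∈ B3 → different blocks

P ≁ Q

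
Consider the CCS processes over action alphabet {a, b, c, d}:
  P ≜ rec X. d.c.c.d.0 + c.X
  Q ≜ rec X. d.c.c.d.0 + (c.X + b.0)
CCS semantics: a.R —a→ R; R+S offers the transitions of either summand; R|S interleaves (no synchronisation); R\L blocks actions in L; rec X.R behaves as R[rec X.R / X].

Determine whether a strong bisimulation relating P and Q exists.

Reachable graph of P (5 states):
  m0 = rec X. d.c.c.d.0 + c.X :: =c=> m0, =d=> m1
  m1 = c.c.d.0 :: =c=> m2
  m2 = c.d.0 :: =c=> m3
  m3 = d.0 :: =d=> m4
  m4 = 0 :: (no moves)
Reachable graph of Q (5 states):
  n0 = rec X. d.c.c.d.0 + (c.X + b.0) :: =b=> n1, =c=> n0, =d=> n2
  n1 = 0 :: (no moves)
  n2 = c.c.d.0 :: =c=> n3
  n3 = c.d.0 :: =c=> n4
  n4 = d.0 :: =d=> n1
Partition-refinement fixed point:
  B0 = {m0}
  B1 = {m1, n2}
  B2 = {m2, n3}
  B3 = {m3, n4}
  B4 = {m4, n1}
  B5 = {n0}
m0 ∈ B0, n0 ∈ B5 → different blocks

P ≁ Q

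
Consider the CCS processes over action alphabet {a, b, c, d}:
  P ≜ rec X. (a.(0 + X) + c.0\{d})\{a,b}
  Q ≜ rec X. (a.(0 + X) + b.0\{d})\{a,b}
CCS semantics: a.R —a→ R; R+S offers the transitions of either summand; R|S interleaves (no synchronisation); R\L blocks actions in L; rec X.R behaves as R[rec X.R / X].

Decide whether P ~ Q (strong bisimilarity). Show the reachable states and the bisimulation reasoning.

P ≁ Q

LTS(P): 2 reachable states
  p0 = rec X. (a.(0 + X) + c.0\{d})\{a,b} → ··c··> p1
  p1 = 0\{d}\{a,b} → stopped
LTS(Q): 1 reachable states
  q0 = rec X. (a.(0 + X) + b.0\{d})\{a,b} → stopped
Partition-refinement fixed point:
  B0 = {p0}
  B1 = {p1, q0}
p0 ∈ B0, q0 ∈ B1 → different blocks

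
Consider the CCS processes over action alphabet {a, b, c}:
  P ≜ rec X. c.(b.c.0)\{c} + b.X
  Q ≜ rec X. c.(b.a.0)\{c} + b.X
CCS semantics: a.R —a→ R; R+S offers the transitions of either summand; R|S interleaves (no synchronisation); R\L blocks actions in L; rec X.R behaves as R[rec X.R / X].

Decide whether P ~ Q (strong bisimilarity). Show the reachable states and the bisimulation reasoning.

P's transition system — 3 states:
  m0 = rec X. c.(b.c.0)\{c} + b.X → -b-> m0, -c-> m1
  m1 = (b.c.0)\{c} → -b-> m2
  m2 = (c.0)\{c} → stopped
Q's transition system — 4 states:
  n0 = rec X. c.(b.a.0)\{c} + b.X → -b-> n0, -c-> n1
  n1 = (b.a.0)\{c} → -b-> n2
  n2 = (a.0)\{c} → -a-> n3
  n3 = 0\{c} → stopped
Partition-refinement fixed point:
  B0 = {m0}
  B1 = {m1}
  B2 = {m2, n3}
  B3 = {n0}
  B4 = {n1}
  B5 = {n2}
m0 ∈ B0, n0 ∈ B3 → different blocks

NO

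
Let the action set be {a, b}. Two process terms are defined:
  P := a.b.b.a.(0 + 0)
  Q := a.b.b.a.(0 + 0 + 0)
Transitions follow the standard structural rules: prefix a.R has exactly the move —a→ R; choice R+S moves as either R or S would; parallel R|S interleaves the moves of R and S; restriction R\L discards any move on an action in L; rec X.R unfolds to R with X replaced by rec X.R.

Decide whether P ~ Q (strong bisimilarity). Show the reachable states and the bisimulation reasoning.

P's transition system — 5 states:
  s0 = a.b.b.a.(0 + 0) | ··a··> s1
  s1 = b.b.a.(0 + 0) | ··b··> s2
  s2 = b.a.(0 + 0) | ··b··> s3
  s3 = a.(0 + 0) | ··a··> s4
  s4 = 0 + 0 | deadlocked
Q's transition system — 5 states:
  t0 = a.b.b.a.(0 + 0 + 0) | ··a··> t1
  t1 = b.b.a.(0 + 0 + 0) | ··b··> t2
  t2 = b.a.(0 + 0 + 0) | ··b··> t3
  t3 = a.(0 + 0 + 0) | ··a··> t4
  t4 = 0 + 0 + 0 | deadlocked
Bisimilarity quotient blocks:
  B0 = {s0, t0}
  B1 = {s1, t1}
  B2 = {s2, t2}
  B3 = {s3, t3}
  B4 = {s4, t4}
s0 ∈ B0, t0 ∈ B0 → same block

YES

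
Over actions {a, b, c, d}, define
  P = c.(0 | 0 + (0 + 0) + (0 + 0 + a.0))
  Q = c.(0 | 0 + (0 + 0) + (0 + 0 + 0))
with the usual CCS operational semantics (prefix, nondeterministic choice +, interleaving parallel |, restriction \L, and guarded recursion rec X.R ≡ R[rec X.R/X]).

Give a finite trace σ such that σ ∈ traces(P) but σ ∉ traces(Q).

P's transition system — 3 states:
  s0 = c.(0 | 0 + (0 + 0) + (0 + 0 + a.0)) has moves =c=> s1
  s1 = 0 | 0 + (0 + 0) + (0 + 0 + a.0) has moves =a=> s2
  s2 = 0 has moves ·
Q's transition system — 2 states:
  t0 = c.(0 | 0 + (0 + 0) + (0 + 0 + 0)) has moves =c=> t1
  t1 = 0 | 0 + (0 + 0) + (0 + 0 + 0) has moves ·
Trace ⟨ca⟩ through P, begin at {s0}:
  after c @ step 1: {s1}
  after a @ step 2: {s2}
  P completes σ.
Trace ⟨ca⟩ through Q, begin at {t0}:
  after c @ step 1: {t1}
  after a @ step 2: ∅  — Q cannot continue

ca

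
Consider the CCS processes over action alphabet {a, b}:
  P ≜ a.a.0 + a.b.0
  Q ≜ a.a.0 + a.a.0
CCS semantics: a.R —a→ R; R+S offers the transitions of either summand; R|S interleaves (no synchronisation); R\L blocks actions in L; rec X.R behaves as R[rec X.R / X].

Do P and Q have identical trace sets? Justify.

Reachable graph of P (4 states):
  u0 = a.a.0 + a.b.0 ⊢ =a=> u1, =a=> u2
  u1 = a.0 ⊢ =a=> u3
  u2 = b.0 ⊢ =b=> u3
  u3 = 0 ⊢ stopped
Reachable graph of Q (3 states):
  v0 = a.a.0 + a.a.0 ⊢ =a=> v1
  v1 = a.0 ⊢ =a=> v2
  v2 = 0 ⊢ stopped
Trace ⟨ab⟩ through P, begin at {u0}:
  step 1 (a): {u1, u2}
  step 2 (b): {u3}
  ✓ P
Trace ⟨ab⟩ through Q, begin at {v0}:
  step 1 (a): {v1}
  step 2 (b): ∅ (Q stuck)

traces(P) ≠ traces(Q) — witness ⟨ab⟩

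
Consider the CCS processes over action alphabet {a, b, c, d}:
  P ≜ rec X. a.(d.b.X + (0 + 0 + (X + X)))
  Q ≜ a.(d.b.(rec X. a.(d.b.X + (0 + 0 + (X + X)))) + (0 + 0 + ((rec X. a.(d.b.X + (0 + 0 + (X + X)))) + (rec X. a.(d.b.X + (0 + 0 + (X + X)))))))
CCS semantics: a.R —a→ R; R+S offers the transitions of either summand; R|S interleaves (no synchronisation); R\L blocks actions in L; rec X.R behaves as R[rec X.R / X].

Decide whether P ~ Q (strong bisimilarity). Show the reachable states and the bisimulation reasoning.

P ~ Q

P's transition system — 3 states:
  u0 = rec X. a.(d.b.X + (0 + 0 + (X + X))) :: =a=> u1
  u1 = d.b.(rec X. a.(d.b.X + (0 + 0 + (X + X)))) + (0 + 0 + ((rec X. a.(d.b.X + (0 + 0 + (X + X)))) + (rec X. a.(d.b.X + (0 + 0 + (X + X)))))) :: =a=> u1, =d=> u2
  u2 = b.(rec X. a.(d.b.X + (0 + 0 + (X + X)))) :: =b=> u0
Q's transition system — 4 states:
  v0 = a.(d.b.(rec X. a.(d.b.X + (0 + 0 + (X + X)))) + (0 + 0 + ((rec X. a.(d.b.X + (0 + 0 + (X + X)))) + (rec X. a.(d.b.X + (0 + 0 + (X + X))))))) :: =a=> v1
  v1 = d.b.(rec X. a.(d.b.X + (0 + 0 + (X + X)))) + (0 + 0 + ((rec X. a.(d.b.X + (0 + 0 + (X + X)))) + (rec X. a.(d.b.X + (0 + 0 + (X + X)))))) :: =a=> v1, =d=> v2
  v2 = b.(rec X. a.(d.b.X + (0 + 0 + (X + X)))) :: =b=> v3
  v3 = rec X. a.(d.b.X + (0 + 0 + (X + X))) :: =a=> v1
Coarsest stable partition (strong bisimilarity classes):
  B0 = {u0, v0, v3}
  B1 = {u1, v1}
  B2 = {u2, v2}
u0 ∈ B0, v0 ∈ B0 → same block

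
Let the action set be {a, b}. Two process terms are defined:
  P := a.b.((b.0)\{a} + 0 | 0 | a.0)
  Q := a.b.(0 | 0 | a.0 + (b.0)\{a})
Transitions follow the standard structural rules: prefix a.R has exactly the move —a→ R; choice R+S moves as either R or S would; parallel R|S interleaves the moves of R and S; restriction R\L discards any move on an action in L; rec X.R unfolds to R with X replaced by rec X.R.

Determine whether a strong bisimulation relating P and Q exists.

LTS(P): 5 reachable states
  u0 = a.b.((b.0)\{a} + 0 | 0 | a.0) has moves —a→ u1
  u1 = b.((b.0)\{a} + 0 | 0 | a.0) has moves —b→ u2
  u2 = (b.0)\{a} + 0 | 0 | a.0 has moves —a→ u3, —b→ u4
  u3 = 0 | 0 | 0 has moves ∅
  u4 = 0\{a} has moves ∅
LTS(Q): 5 reachable states
  v0 = a.b.(0 | 0 | a.0 + (b.0)\{a}) has moves —a→ v1
  v1 = b.(0 | 0 | a.0 + (b.0)\{a}) has moves —b→ v2
  v2 = 0 | 0 | a.0 + (b.0)\{a} has moves —a→ v3, —b→ v4
  v3 = 0 | 0 | 0 has moves ∅
  v4 = 0\{a} has moves ∅
Partition-refinement fixed point:
  B0 = {u0, v0}
  B1 = {u1, v1}
  B2 = {u2, v2}
  B3 = {u3, u4, v3, v4}
u0 ∈ B0, v0 ∈ B0 → same block

bisimilar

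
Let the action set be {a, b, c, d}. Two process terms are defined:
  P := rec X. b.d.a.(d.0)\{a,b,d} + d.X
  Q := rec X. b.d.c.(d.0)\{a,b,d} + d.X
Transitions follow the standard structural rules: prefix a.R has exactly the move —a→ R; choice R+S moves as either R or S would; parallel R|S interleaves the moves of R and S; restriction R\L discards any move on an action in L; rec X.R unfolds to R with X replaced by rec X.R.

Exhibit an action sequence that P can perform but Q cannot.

bda

Reachable graph of P (4 states):
  p0 = rec X. b.d.a.(d.0)\{a,b,d} + d.X → --b--▸ p1, --d--▸ p0
  p1 = d.a.(d.0)\{a,b,d} → --d--▸ p2
  p2 = a.(d.0)\{a,b,d} → --a--▸ p3
  p3 = (d.0)\{a,b,d} → stopped
Reachable graph of Q (4 states):
  q0 = rec X. b.d.c.(d.0)\{a,b,d} + d.X → --b--▸ q1, --d--▸ q0
  q1 = d.c.(d.0)\{a,b,d} → --d--▸ q2
  q2 = c.(d.0)\{a,b,d} → --c--▸ q3
  q3 = (d.0)\{a,b,d} → stopped
Executing bda from P (initial set {p0}):
  step 1 (b): {p1}
  step 2 (d): {p2}
  step 3 (a): {p3}
  P completes σ.
Executing bda from Q (initial set {q0}):
  step 1 (b): {q1}
  step 2 (d): {q2}
  step 3 (a): no successor for Q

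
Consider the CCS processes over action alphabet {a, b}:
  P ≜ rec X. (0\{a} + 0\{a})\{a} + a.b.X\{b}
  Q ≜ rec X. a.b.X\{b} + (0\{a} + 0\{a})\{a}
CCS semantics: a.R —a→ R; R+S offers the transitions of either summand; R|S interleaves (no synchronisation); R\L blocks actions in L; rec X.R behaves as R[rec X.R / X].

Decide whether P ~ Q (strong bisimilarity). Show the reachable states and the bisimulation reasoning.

bisimilar

P's transition system — 4 states:
  m0 = rec X. (0\{a} + 0\{a})\{a} + a.b.X\{b} → ··a··> m1
  m1 = b.(rec X. (0\{a} + 0\{a})\{a} + a.b.X\{b})\{b} → ··b··> m2
  m2 = (rec X. (0\{a} + 0\{a})\{a} + a.b.X\{b})\{b} → ··a··> m3
  m3 = (b.(rec X. (0\{a} + 0\{a})\{a} + a.b.X\{b})\{b})\{b} → deadlocked
Q's transition system — 4 states:
  n0 = rec X. a.b.X\{b} + (0\{a} + 0\{a})\{a} → ··a··> n1
  n1 = b.(rec X. a.b.X\{b} + (0\{a} + 0\{a})\{a})\{b} → ··b··> n2
  n2 = (rec X. a.b.X\{b} + (0\{a} + 0\{a})\{a})\{b} → ··a··> n3
  n3 = (b.(rec X. a.b.X\{b} + (0\{a} + 0\{a})\{a})\{b})\{b} → deadlocked
Partition-refinement fixed point:
  B0 = {m0, n0}
  B1 = {m1, n1}
  B2 = {m2, n2}
  B3 = {m3, n3}
m0 ∈ B0, n0 ∈ B0 → same block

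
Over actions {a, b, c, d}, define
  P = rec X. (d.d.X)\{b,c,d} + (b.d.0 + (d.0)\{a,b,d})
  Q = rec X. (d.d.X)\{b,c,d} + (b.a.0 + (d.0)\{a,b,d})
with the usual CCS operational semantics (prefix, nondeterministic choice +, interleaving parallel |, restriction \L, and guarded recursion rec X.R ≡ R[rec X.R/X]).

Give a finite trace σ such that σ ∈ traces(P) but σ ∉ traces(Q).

bd

Reachable graph of P (3 states):
  u0 = rec X. (d.d.X)\{b,c,d} + (b.d.0 + (d.0)\{a,b,d}) has moves ··b··> u1
  u1 = d.0 has moves ··d··> u2
  u2 = 0 has moves deadlocked
Reachable graph of Q (3 states):
  v0 = rec X. (d.d.X)\{b,c,d} + (b.a.0 + (d.0)\{a,b,d}) has moves ··b··> v1
  v1 = a.0 has moves ··a··> v2
  v2 = 0 has moves deadlocked
Run σ = ⟨bd⟩ on P: start {u0}
  [1] b ⇒ {u1}
  [2] d ⇒ {u2}
  ✓ P
Run σ = ⟨bd⟩ on Q: start {v0}
  [1] b ⇒ {v1}
  [2] d ⇒ ∅  — Q cannot continue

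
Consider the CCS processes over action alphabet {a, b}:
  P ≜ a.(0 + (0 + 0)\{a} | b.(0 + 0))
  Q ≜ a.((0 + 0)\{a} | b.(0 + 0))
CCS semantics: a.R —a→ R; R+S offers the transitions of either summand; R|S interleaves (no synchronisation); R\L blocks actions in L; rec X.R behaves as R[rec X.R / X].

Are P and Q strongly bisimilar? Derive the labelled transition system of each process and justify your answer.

P ~ Q

P's transition system — 3 states:
  m0 = a.(0 + (0 + 0)\{a} | b.(0 + 0)) :: —a→ m1
  m1 = 0 + (0 + 0)\{a} | b.(0 + 0) :: —b→ m2
  m2 = (0 + 0)\{a} | (0 + 0) :: ∅
Q's transition system — 3 states:
  n0 = a.((0 + 0)\{a} | b.(0 + 0)) :: —a→ n1
  n1 = (0 + 0)\{a} | b.(0 + 0) :: —b→ n2
  n2 = (0 + 0)\{a} | (0 + 0) :: ∅
Bisimilarity quotient blocks:
  B0 = {m0, n0}
  B1 = {m1, n1}
  B2 = {m2, n2}
m0 ∈ B0, n0 ∈ B0 → same block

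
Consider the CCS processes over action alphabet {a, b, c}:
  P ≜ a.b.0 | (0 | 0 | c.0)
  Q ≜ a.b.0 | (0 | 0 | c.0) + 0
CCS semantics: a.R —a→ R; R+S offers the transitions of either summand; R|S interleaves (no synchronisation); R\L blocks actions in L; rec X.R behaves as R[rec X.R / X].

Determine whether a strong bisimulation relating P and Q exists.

bisimilar

P's transition system — 6 states:
  u0 = a.b.0 | (0 | 0 | c.0) :: ··a··> u1, ··c··> u2
  u1 = b.0 | (0 | 0 | c.0) :: ··b··> u3, ··c··> u4
  u2 = a.b.0 | (0 | 0 | 0) :: ··a··> u4
  u3 = 0 | (0 | 0 | c.0) :: ··c··> u5
  u4 = b.0 | (0 | 0 | 0) :: ··b··> u5
  u5 = 0 | (0 | 0 | 0) :: deadlocked
Q's transition system — 6 states:
  v0 = a.b.0 | (0 | 0 | c.0) + 0 :: ··a··> v1, ··c··> v2
  v1 = b.0 | (0 | 0 | c.0) :: ··b··> v3, ··c··> v4
  v2 = a.b.0 | (0 | 0 | 0) :: ··a··> v4
  v3 = 0 | (0 | 0 | c.0) :: ··c··> v5
  v4 = b.0 | (0 | 0 | 0) :: ··b··> v5
  v5 = 0 | (0 | 0 | 0) :: deadlocked
Bisimilarity quotient blocks:
  B0 = {u0, v0}
  B1 = {u1, v1}
  B2 = {u4, v4}
  B3 = {u5, v5}
  B4 = {u3, v3}
  B5 = {u2, v2}
u0 ∈ B0, v0 ∈ B0 → same block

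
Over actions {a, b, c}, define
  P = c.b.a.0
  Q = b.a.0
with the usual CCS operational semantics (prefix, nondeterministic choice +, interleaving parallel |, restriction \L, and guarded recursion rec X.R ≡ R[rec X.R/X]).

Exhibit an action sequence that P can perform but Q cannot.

c

P's transition system — 4 states:
  m0 = c.b.a.0 ⊢ --c--▸ m1
  m1 = b.a.0 ⊢ --b--▸ m2
  m2 = a.0 ⊢ --a--▸ m3
  m3 = 0 ⊢ ∅
Q's transition system — 3 states:
  n0 = b.a.0 ⊢ --b--▸ n1
  n1 = a.0 ⊢ --a--▸ n2
  n2 = 0 ⊢ ∅
Executing c from P (initial set {m0}):
  step 1 (c): {m1}
  ✓ P
Executing c from Q (initial set {n0}):
  step 1 (c): ∅ (Q stuck)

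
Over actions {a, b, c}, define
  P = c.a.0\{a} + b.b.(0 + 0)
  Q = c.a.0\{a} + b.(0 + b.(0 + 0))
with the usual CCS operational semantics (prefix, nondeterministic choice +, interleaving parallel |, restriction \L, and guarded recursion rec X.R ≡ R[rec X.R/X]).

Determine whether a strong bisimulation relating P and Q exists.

YES

Reachable graph of P (5 states):
  m0 = c.a.0\{a} + b.b.(0 + 0) ⊢ -b-> m1, -c-> m2
  m1 = b.(0 + 0) ⊢ -b-> m3
  m2 = a.0\{a} ⊢ -a-> m4
  m3 = 0 + 0 ⊢ (no moves)
  m4 = 0\{a} ⊢ (no moves)
Reachable graph of Q (5 states):
  n0 = c.a.0\{a} + b.(0 + b.(0 + 0)) ⊢ -b-> n1, -c-> n2
  n1 = 0 + b.(0 + 0) ⊢ -b-> n3
  n2 = a.0\{a} ⊢ -a-> n4
  n3 = 0 + 0 ⊢ (no moves)
  n4 = 0\{a} ⊢ (no moves)
Partition-refinement fixed point:
  B0 = {m0, n0}
  B1 = {m1, n1}
  B2 = {m3, m4, n3, n4}
  B3 = {m2, n2}
m0 ∈ B0, n0 ∈ B0 → same block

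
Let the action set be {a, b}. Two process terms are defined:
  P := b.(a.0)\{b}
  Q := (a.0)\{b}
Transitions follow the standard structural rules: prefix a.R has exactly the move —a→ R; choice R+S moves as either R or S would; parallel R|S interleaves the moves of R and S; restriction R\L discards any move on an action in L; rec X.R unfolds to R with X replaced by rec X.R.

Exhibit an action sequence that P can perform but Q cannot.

b

Reachable graph of P (3 states):
  p0 = b.(a.0)\{b} → --b--▸ p1
  p1 = (a.0)\{b} → --a--▸ p2
  p2 = 0\{b} → stopped
Reachable graph of Q (2 states):
  q0 = (a.0)\{b} → --a--▸ q1
  q1 = 0\{b} → stopped
Run σ = ⟨b⟩ on P: start {p0}
  [1] b ⇒ {p1}
  P completes σ.
Run σ = ⟨b⟩ on Q: start {q0}
  [1] b ⇒ ∅ (Q stuck)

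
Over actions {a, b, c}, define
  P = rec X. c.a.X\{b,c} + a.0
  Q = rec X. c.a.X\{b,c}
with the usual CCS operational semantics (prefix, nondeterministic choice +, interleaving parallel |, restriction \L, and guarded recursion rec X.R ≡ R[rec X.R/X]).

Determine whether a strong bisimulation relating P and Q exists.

Reachable graph of P (5 states):
  p0 = rec X. c.a.X\{b,c} + a.0 ⊢ -a-> p1, -c-> p2
  p1 = 0 ⊢ (no moves)
  p2 = a.(rec X. c.a.X\{b,c} + a.0)\{b,c} ⊢ -a-> p3
  p3 = (rec X. c.a.X\{b,c} + a.0)\{b,c} ⊢ -a-> p4
  p4 = 0\{b,c} ⊢ (no moves)
Reachable graph of Q (3 states):
  q0 = rec X. c.a.X\{b,c} ⊢ -c-> q1
  q1 = a.(rec X. c.a.X\{b,c})\{b,c} ⊢ -a-> q2
  q2 = (rec X. c.a.X\{b,c})\{b,c} ⊢ (no moves)
Partition-refinement fixed point:
  B0 = {p0}
  B1 = {p1, p4, q2}
  B2 = {p2}
  B3 = {p3, q1}
  B4 = {q0}
p0 ∈ B0, q0 ∈ B4 → different blocks

not bisimilar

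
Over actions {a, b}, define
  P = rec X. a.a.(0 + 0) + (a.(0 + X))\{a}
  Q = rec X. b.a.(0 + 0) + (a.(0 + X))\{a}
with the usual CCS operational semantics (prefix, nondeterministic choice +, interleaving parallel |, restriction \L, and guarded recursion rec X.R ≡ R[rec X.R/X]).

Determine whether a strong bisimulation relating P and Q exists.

not bisimilar

P's transition system — 3 states:
  p0 = rec X. a.a.(0 + 0) + (a.(0 + X))\{a} :: ··a··> p1
  p1 = a.(0 + 0) :: ··a··> p2
  p2 = 0 + 0 :: deadlocked
Q's transition system — 3 states:
  q0 = rec X. b.a.(0 + 0) + (a.(0 + X))\{a} :: ··b··> q1
  q1 = a.(0 + 0) :: ··a··> q2
  q2 = 0 + 0 :: deadlocked
Coarsest stable partition (strong bisimilarity classes):
  B0 = {p0}
  B1 = {p1, q1}
  B2 = {p2, q2}
  B3 = {q0}
p0 ∈ B0, q0 ∈ B3 → different blocks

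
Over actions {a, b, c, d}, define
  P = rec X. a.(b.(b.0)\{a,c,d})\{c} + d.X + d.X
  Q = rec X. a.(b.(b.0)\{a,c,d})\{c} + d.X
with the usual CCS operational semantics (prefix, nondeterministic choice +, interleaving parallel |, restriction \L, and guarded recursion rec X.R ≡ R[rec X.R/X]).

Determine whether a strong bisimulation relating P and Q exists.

P's transition system — 4 states:
  p0 = rec X. a.(b.(b.0)\{a,c,d})\{c} + d.X + d.X → --a--▸ p1, --d--▸ p0
  p1 = (b.(b.0)\{a,c,d})\{c} → --b--▸ p2
  p2 = (b.0)\{a,c,d}\{c} → --b--▸ p3
  p3 = 0\{a,c,d}\{c} → ∅
Q's transition system — 4 states:
  q0 = rec X. a.(b.(b.0)\{a,c,d})\{c} + d.X → --a--▸ q1, --d--▸ q0
  q1 = (b.(b.0)\{a,c,d})\{c} → --b--▸ q2
  q2 = (b.0)\{a,c,d}\{c} → --b--▸ q3
  q3 = 0\{a,c,d}\{c} → ∅
Partition-refinement fixed point:
  B0 = {p0, q0}
  B1 = {p1, q1}
  B2 = {p2, q2}
  B3 = {p3, q3}
p0 ∈ B0, q0 ∈ B0 → same block

bisimilar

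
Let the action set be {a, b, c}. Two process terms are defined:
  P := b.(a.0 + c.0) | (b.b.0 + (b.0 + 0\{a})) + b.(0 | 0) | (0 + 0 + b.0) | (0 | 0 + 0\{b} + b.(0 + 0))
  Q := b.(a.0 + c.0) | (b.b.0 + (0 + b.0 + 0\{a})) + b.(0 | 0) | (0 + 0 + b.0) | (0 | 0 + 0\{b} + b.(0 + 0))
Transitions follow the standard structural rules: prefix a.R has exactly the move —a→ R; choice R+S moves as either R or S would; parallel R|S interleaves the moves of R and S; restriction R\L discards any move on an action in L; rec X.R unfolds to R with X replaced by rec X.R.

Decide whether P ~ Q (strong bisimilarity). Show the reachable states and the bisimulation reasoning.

LTS(P): 16 reachable states
  m0 = b.(a.0 + c.0) | (b.b.0 + (b.0 + 0\{a})) + b.(0 | 0) | (0 + 0 + b.0) | (0 | 0 + 0\{b} + b.(0 + 0)) | --b--▸ m1, --b--▸ m2, --b--▸ m3, --b--▸ m4, --b--▸ m5, --b--▸ m6
  m1 = (a.0 + c.0) | (b.b.0 + (b.0 + 0\{a})) | --a--▸ m7, --b--▸ m8, --b--▸ m9, --c--▸ m7
  m2 = 0 | 0 | (0 + 0 + b.0) | (0 | 0 + 0\{b} + b.(0 + 0)) | --b--▸ m10, --b--▸ m11
  m3 = b.(0 | 0) | (0 + 0 + b.0) | (0 + 0) | --b--▸ m10, --b--▸ m12
  m4 = b.(0 | 0) | 0 | (0 | 0 + 0\{b} + b.(0 + 0)) | --b--▸ m11, --b--▸ m12
  m5 = b.(a.0 + c.0) | 0 | --b--▸ m8
  m6 = b.(a.0 + c.0) | b.0 | --b--▸ m5, --b--▸ m9
  m7 = 0 | (b.b.0 + (b.0 + 0\{a})) | --b--▸ m13, --b--▸ m14
  m8 = (a.0 + c.0) | 0 | --a--▸ m13, --c--▸ m13
  m9 = (a.0 + c.0) | b.0 | --a--▸ m14, --b--▸ m8, --c--▸ m14
  m10 = 0 | 0 | (0 + 0 + b.0) | (0 + 0) | --b--▸ m15
  m11 = 0 | 0 | 0 | (0 | 0 + 0\{b} + b.(0 + 0)) | --b--▸ m15
  m12 = b.(0 | 0) | 0 | (0 + 0) | --b--▸ m15
  m13 = 0 | 0 | ∅
  m14 = 0 | b.0 | --b--▸ m13
  m15 = 0 | 0 | 0 | (0 + 0) | ∅
LTS(Q): 16 reachable states
  n0 = b.(a.0 + c.0) | (b.b.0 + (0 + b.0 + 0\{a})) + b.(0 | 0) | (0 + 0 + b.0) | (0 | 0 + 0\{b} + b.(0 + 0)) | --b--▸ n1, --b--▸ n2, --b--▸ n3, --b--▸ n4, --b--▸ n5, --b--▸ n6
  n1 = (a.0 + c.0) | (b.b.0 + (0 + b.0 + 0\{a})) | --a--▸ n7, --b--▸ n8, --b--▸ n9, --c--▸ n7
  n2 = 0 | 0 | (0 + 0 + b.0) | (0 | 0 + 0\{b} + b.(0 + 0)) | --b--▸ n10, --b--▸ n11
  n3 = b.(0 | 0) | (0 + 0 + b.0) | (0 + 0) | --b--▸ n10, --b--▸ n12
  n4 = b.(0 | 0) | 0 | (0 | 0 + 0\{b} + b.(0 + 0)) | --b--▸ n11, --b--▸ n12
  n5 = b.(a.0 + c.0) | 0 | --b--▸ n8
  n6 = b.(a.0 + c.0) | b.0 | --b--▸ n5, --b--▸ n9
  n7 = 0 | (b.b.0 + (0 + b.0 + 0\{a})) | --b--▸ n13, --b--▸ n14
  n8 = (a.0 + c.0) | 0 | --a--▸ n13, --c--▸ n13
  n9 = (a.0 + c.0) | b.0 | --a--▸ n14, --b--▸ n8, --c--▸ n14
  n10 = 0 | 0 | (0 + 0 + b.0) | (0 + 0) | --b--▸ n15
  n11 = 0 | 0 | 0 | (0 | 0 + 0\{b} + b.(0 + 0)) | --b--▸ n15
  n12 = b.(0 | 0) | 0 | (0 + 0) | --b--▸ n15
  n13 = 0 | 0 | ∅
  n14 = 0 | b.0 | --b--▸ n13
  n15 = 0 | 0 | 0 | (0 + 0) | ∅
Partition-refinement fixed point:
  B0 = {m0, n0}
  B1 = {m2, m3, m4, n2, n3, n4}
  B2 = {m10, m11, m12, m14, n10, n11, n12, n14}
  B3 = {m13, m15, n13, n15}
  B4 = {m5, n5}
  B5 = {m8, n8}
  B6 = {m1, n1}
  B7 = {m7, n7}
  B8 = {m9, n9}
  B9 = {m6, n6}
m0 ∈ B0, n0 ∈ B0 → same block

P ~ Q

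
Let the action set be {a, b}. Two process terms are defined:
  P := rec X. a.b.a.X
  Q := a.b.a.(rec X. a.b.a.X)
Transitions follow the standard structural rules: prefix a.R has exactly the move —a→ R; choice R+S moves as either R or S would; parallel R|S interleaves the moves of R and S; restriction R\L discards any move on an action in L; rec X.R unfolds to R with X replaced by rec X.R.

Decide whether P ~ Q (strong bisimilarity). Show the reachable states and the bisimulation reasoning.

YES

LTS(P): 3 reachable states
  m0 = rec X. a.b.a.X → —a→ m1
  m1 = b.a.(rec X. a.b.a.X) → —b→ m2
  m2 = a.(rec X. a.b.a.X) → —a→ m0
LTS(Q): 4 reachable states
  n0 = a.b.a.(rec X. a.b.a.X) → —a→ n1
  n1 = b.a.(rec X. a.b.a.X) → —b→ n2
  n2 = a.(rec X. a.b.a.X) → —a→ n3
  n3 = rec X. a.b.a.X → —a→ n1
Partition-refinement fixed point:
  B0 = {m0, n0, n3}
  B1 = {m1, n1}
  B2 = {m2, n2}
m0 ∈ B0, n0 ∈ B0 → same block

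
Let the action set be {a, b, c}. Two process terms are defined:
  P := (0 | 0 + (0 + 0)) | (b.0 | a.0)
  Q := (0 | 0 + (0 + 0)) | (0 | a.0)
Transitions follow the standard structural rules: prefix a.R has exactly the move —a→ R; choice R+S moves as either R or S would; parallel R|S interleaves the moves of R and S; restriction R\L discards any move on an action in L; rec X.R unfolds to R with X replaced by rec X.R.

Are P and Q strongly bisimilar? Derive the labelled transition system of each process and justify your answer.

Reachable graph of P (4 states):
  s0 = (0 | 0 + (0 + 0)) | (b.0 | a.0) has moves —a→ s1, —b→ s2
  s1 = (0 | 0 + (0 + 0)) | (b.0 | 0) has moves —b→ s3
  s2 = (0 | 0 + (0 + 0)) | (0 | a.0) has moves —a→ s3
  s3 = (0 | 0 + (0 + 0)) | (0 | 0) has moves (no moves)
Reachable graph of Q (2 states):
  t0 = (0 | 0 + (0 + 0)) | (0 | a.0) has moves —a→ t1
  t1 = (0 | 0 + (0 + 0)) | (0 | 0) has moves (no moves)
Coarsest stable partition (strong bisimilarity classes):
  B0 = {s0}
  B1 = {s2, t0}
  B2 = {s3, t1}
  B3 = {s1}
s0 ∈ B0, t0 ∈ B1 → different blocks

not bisimilar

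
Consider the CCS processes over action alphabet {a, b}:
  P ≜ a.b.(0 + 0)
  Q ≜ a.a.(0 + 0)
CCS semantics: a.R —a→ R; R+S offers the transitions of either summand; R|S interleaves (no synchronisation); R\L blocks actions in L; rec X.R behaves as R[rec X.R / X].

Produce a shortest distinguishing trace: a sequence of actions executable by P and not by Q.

ab

Reachable graph of P (3 states):
  m0 = a.b.(0 + 0) | --a--▸ m1
  m1 = b.(0 + 0) | --b--▸ m2
  m2 = 0 + 0 | ·
Reachable graph of Q (3 states):
  n0 = a.a.(0 + 0) | --a--▸ n1
  n1 = a.(0 + 0) | --a--▸ n2
  n2 = 0 + 0 | ·
Executing ab from P (initial set {m0}):
  after a @ step 1: {m1}
  after b @ step 2: {m2}
  P completes σ.
Executing ab from Q (initial set {n0}):
  after a @ step 1: {n1}
  after b @ step 2: ∅ (Q stuck)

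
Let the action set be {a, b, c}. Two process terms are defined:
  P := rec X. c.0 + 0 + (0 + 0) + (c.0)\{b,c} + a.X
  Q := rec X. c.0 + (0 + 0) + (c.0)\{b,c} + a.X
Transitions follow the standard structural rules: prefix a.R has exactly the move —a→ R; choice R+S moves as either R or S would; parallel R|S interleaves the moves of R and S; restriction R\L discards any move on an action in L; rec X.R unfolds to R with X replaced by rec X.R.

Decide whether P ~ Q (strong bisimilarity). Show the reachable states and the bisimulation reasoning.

YES

LTS(P): 2 reachable states
  p0 = rec X. c.0 + 0 + (0 + 0) + (c.0)\{b,c} + a.X | -a-> p0, -c-> p1
  p1 = 0 | ·
LTS(Q): 2 reachable states
  q0 = rec X. c.0 + (0 + 0) + (c.0)\{b,c} + a.X | -a-> q0, -c-> q1
  q1 = 0 | ·
Partition-refinement fixed point:
  B0 = {p0, q0}
  B1 = {p1, q1}
p0 ∈ B0, q0 ∈ B0 → same block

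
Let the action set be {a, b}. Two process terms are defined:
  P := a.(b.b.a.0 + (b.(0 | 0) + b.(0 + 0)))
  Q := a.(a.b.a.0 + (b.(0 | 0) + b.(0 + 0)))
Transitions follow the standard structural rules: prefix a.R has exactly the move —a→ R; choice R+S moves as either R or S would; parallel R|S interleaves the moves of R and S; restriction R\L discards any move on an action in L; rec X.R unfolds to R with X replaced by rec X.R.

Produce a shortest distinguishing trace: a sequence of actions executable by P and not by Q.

abb

P's transition system — 7 states:
  s0 = a.(b.b.a.0 + (b.(0 | 0) + b.(0 + 0))) | —a→ s1
  s1 = b.b.a.0 + (b.(0 | 0) + b.(0 + 0)) | —b→ s2, —b→ s3, —b→ s4
  s2 = 0 + 0 | deadlocked
  s3 = 0 | 0 | deadlocked
  s4 = b.a.0 | —b→ s5
  s5 = a.0 | —a→ s6
  s6 = 0 | deadlocked
Q's transition system — 7 states:
  t0 = a.(a.b.a.0 + (b.(0 | 0) + b.(0 + 0))) | —a→ t1
  t1 = a.b.a.0 + (b.(0 | 0) + b.(0 + 0)) | —a→ t2, —b→ t3, —b→ t4
  t2 = b.a.0 | —b→ t5
  t3 = 0 + 0 | deadlocked
  t4 = 0 | 0 | deadlocked
  t5 = a.0 | —a→ t6
  t6 = 0 | deadlocked
Executing abb from P (initial set {s0}):
  after a @ step 1: {s1}
  after b @ step 2: {s2, s3, s4}
  after b @ step 3: {s5}
  P completes σ.
Executing abb from Q (initial set {t0}):
  after a @ step 1: {t1}
  after b @ step 2: {t3, t4}
  after b @ step 3: no successor for Q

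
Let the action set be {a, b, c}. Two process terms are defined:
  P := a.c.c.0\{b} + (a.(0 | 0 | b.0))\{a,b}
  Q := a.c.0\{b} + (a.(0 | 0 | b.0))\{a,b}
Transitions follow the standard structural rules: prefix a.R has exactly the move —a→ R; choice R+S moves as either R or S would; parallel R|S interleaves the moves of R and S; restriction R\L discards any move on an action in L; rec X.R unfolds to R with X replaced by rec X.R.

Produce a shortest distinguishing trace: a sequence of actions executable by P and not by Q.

acc

LTS(P): 4 reachable states
  p0 = a.c.c.0\{b} + (a.(0 | 0 | b.0))\{a,b} ⊢ —a→ p1
  p1 = c.c.0\{b} ⊢ —c→ p2
  p2 = c.0\{b} ⊢ —c→ p3
  p3 = 0\{b} ⊢ ·
LTS(Q): 3 reachable states
  q0 = a.c.0\{b} + (a.(0 | 0 | b.0))\{a,b} ⊢ —a→ q1
  q1 = c.0\{b} ⊢ —c→ q2
  q2 = 0\{b} ⊢ ·
Executing acc from P (initial set {p0}):
  [1] a ⇒ {p1}
  [2] c ⇒ {p2}
  [3] c ⇒ {p3}
  — P admits the full trace.
Executing acc from Q (initial set {q0}):
  [1] a ⇒ {q1}
  [2] c ⇒ {q2}
  [3] c ⇒ no successor for Q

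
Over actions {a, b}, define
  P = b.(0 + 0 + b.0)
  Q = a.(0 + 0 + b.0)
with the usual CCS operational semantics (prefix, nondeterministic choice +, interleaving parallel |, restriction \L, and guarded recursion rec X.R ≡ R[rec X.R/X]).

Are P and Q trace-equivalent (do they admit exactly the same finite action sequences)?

LTS(P): 3 reachable states
  u0 = b.(0 + 0 + b.0) :: —b→ u1
  u1 = 0 + 0 + b.0 :: —b→ u2
  u2 = 0 :: ∅
LTS(Q): 3 reachable states
  v0 = a.(0 + 0 + b.0) :: —a→ v1
  v1 = 0 + 0 + b.0 :: —b→ v2
  v2 = 0 :: ∅
Executing b from P (initial set {u0}):
  [1] b ⇒ {u1}
  — P admits the full trace.
Executing b from Q (initial set {v0}):
  [1] b ⇒ no successor for Q

trace-distinct — witness ⟨b⟩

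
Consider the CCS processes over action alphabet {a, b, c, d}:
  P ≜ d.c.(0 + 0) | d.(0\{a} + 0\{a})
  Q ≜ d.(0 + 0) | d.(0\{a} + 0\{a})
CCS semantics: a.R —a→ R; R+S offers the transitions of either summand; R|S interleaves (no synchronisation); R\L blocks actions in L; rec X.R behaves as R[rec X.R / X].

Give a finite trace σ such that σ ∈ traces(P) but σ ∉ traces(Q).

dc

Reachable graph of P (6 states):
  u0 = d.c.(0 + 0) | d.(0\{a} + 0\{a}) → —d→ u1, —d→ u2
  u1 = c.(0 + 0) | d.(0\{a} + 0\{a}) → —c→ u3, —d→ u4
  u2 = d.c.(0 + 0) | (0\{a} + 0\{a}) → —d→ u4
  u3 = (0 + 0) | d.(0\{a} + 0\{a}) → —d→ u5
  u4 = c.(0 + 0) | (0\{a} + 0\{a}) → —c→ u5
  u5 = (0 + 0) | (0\{a} + 0\{a}) → (no moves)
Reachable graph of Q (4 states):
  v0 = d.(0 + 0) | d.(0\{a} + 0\{a}) → —d→ v1, —d→ v2
  v1 = (0 + 0) | d.(0\{a} + 0\{a}) → —d→ v3
  v2 = d.(0 + 0) | (0\{a} + 0\{a}) → —d→ v3
  v3 = (0 + 0) | (0\{a} + 0\{a}) → (no moves)
Run σ = ⟨dc⟩ on P: start {u0}
  step 1 (d): {u1, u2}
  step 2 (c): {u3}
  — P admits the full trace.
Run σ = ⟨dc⟩ on Q: start {v0}
  step 1 (d): {v1, v2}
  step 2 (c): ∅ (Q stuck)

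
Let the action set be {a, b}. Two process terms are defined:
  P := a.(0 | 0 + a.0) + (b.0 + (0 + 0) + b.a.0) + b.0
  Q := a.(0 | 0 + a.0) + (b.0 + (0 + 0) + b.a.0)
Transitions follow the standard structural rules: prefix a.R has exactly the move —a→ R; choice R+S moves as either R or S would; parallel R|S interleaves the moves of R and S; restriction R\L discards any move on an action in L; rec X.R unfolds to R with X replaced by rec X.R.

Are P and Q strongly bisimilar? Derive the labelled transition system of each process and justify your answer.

Reachable graph of P (4 states):
  p0 = a.(0 | 0 + a.0) + (b.0 + (0 + 0) + b.a.0) + b.0 has moves -a-> p1, -b-> p2, -b-> p3
  p1 = 0 | 0 + a.0 has moves -a-> p2
  p2 = 0 has moves (no moves)
  p3 = a.0 has moves -a-> p2
Reachable graph of Q (4 states):
  q0 = a.(0 | 0 + a.0) + (b.0 + (0 + 0) + b.a.0) has moves -a-> q1, -b-> q2, -b-> q3
  q1 = 0 | 0 + a.0 has moves -a-> q2
  q2 = 0 has moves (no moves)
  q3 = a.0 has moves -a-> q2
Partition-refinement fixed point:
  B0 = {p0, q0}
  B1 = {p1, p3, q1, q3}
  B2 = {p2, q2}
p0 ∈ B0, q0 ∈ B0 → same block

YES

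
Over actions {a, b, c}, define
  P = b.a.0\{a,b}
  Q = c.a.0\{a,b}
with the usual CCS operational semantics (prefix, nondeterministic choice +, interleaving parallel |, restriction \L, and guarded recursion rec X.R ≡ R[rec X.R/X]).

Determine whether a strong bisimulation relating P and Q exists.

not bisimilar

P's transition system — 3 states:
  s0 = b.a.0\{a,b} has moves —b→ s1
  s1 = a.0\{a,b} has moves —a→ s2
  s2 = 0\{a,b} has moves (no moves)
Q's transition system — 3 states:
  t0 = c.a.0\{a,b} has moves —c→ t1
  t1 = a.0\{a,b} has moves —a→ t2
  t2 = 0\{a,b} has moves (no moves)
Partition-refinement fixed point:
  B0 = {s0}
  B1 = {s1, t1}
  B2 = {s2, t2}
  B3 = {t0}
s0 ∈ B0, t0 ∈ B3 → different blocks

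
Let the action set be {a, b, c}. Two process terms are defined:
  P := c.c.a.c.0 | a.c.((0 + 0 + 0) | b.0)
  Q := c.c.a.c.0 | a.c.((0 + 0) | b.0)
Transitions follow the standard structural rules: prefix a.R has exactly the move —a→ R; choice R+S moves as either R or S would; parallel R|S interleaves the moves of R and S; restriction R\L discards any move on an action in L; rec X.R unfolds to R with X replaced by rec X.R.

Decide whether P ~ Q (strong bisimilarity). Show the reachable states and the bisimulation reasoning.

P's transition system — 20 states:
  u0 = c.c.a.c.0 | a.c.((0 + 0 + 0) | b.0) → -a-> u1, -c-> u2
  u1 = c.c.a.c.0 | c.((0 + 0 + 0) | b.0) → -c-> u3, -c-> u4
  u2 = c.a.c.0 | a.c.((0 + 0 + 0) | b.0) → -a-> u3, -c-> u5
  u3 = c.a.c.0 | c.((0 + 0 + 0) | b.0) → -c-> u6, -c-> u7
  u4 = c.c.a.c.0 | ((0 + 0 + 0) | b.0) → -b-> u8, -c-> u7
  u5 = a.c.0 | a.c.((0 + 0 + 0) | b.0) → -a-> u6, -a-> u9
  u6 = a.c.0 | c.((0 + 0 + 0) | b.0) → -a-> u10, -c-> u11
  u7 = c.a.c.0 | ((0 + 0 + 0) | b.0) → -b-> u12, -c-> u11
  u8 = c.c.a.c.0 | ((0 + 0 + 0) | 0) → -c-> u12
  u9 = c.0 | a.c.((0 + 0 + 0) | b.0) → -a-> u10, -c-> u13
  u10 = c.0 | c.((0 + 0 + 0) | b.0) → -c-> u14, -c-> u15
  u11 = a.c.0 | ((0 + 0 + 0) | b.0) → -a-> u15, -b-> u16
  u12 = c.a.c.0 | ((0 + 0 + 0) | 0) → -c-> u16
  u13 = 0 | a.c.((0 + 0 + 0) | b.0) → -a-> u14
  u14 = 0 | c.((0 + 0 + 0) | b.0) → -c-> u17
  u15 = c.0 | ((0 + 0 + 0) | b.0) → -b-> u18, -c-> u17
  u16 = a.c.0 | ((0 + 0 + 0) | 0) → -a-> u18
  u17 = 0 | ((0 + 0 + 0) | b.0) → -b-> u19
  u18 = c.0 | ((0 + 0 + 0) | 0) → -c-> u19
  u19 = 0 | ((0 + 0 + 0) | 0) → stopped
Q's transition system — 20 states:
  v0 = c.c.a.c.0 | a.c.((0 + 0) | b.0) → -a-> v1, -c-> v2
  v1 = c.c.a.c.0 | c.((0 + 0) | b.0) → -c-> v3, -c-> v4
  v2 = c.a.c.0 | a.c.((0 + 0) | b.0) → -a-> v3, -c-> v5
  v3 = c.a.c.0 | c.((0 + 0) | b.0) → -c-> v6, -c-> v7
  v4 = c.c.a.c.0 | ((0 + 0) | b.0) → -b-> v8, -c-> v7
  v5 = a.c.0 | a.c.((0 + 0) | b.0) → -a-> v6, -a-> v9
  v6 = a.c.0 | c.((0 + 0) | b.0) → -a-> v10, -c-> v11
  v7 = c.a.c.0 | ((0 + 0) | b.0) → -b-> v12, -c-> v11
  v8 = c.c.a.c.0 | ((0 + 0) | 0) → -c-> v12
  v9 = c.0 | a.c.((0 + 0) | b.0) → -a-> v10, -c-> v13
  v10 = c.0 | c.((0 + 0) | b.0) → -c-> v14, -c-> v15
  v11 = a.c.0 | ((0 + 0) | b.0) → -a-> v15, -b-> v16
  v12 = c.a.c.0 | ((0 + 0) | 0) → -c-> v16
  v13 = 0 | a.c.((0 + 0) | b.0) → -a-> v14
  v14 = 0 | c.((0 + 0) | b.0) → -c-> v17
  v15 = c.0 | ((0 + 0) | b.0) → -b-> v18, -c-> v17
  v16 = a.c.0 | ((0 + 0) | 0) → -a-> v18
  v17 = 0 | ((0 + 0) | b.0) → -b-> v19
  v18 = c.0 | ((0 + 0) | 0) → -c-> v19
  v19 = 0 | ((0 + 0) | 0) → stopped
Partition-refinement fixed point:
  B0 = {u0, v0}
  B1 = {u2, v2}
  B2 = {u5, v5}
  B3 = {u9, v9}
  B4 = {u10, v10}
  B5 = {u14, v14}
  B6 = {u17, v17}
  B7 = {u19, v19}
  B8 = {u15, v15}
  B9 = {u18, v18}
  B10 = {u13, v13}
  B11 = {u6, v6}
  B12 = {u11, v11}
  B13 = {u16, v16}
  B14 = {u3, v3}
  B15 = {u7, v7}
  B16 = {u12, v12}
  B17 = {u1, v1}
  B18 = {u4, v4}
  B19 = {u8, v8}
u0 ∈ B0, v0 ∈ B0 → same block

YES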